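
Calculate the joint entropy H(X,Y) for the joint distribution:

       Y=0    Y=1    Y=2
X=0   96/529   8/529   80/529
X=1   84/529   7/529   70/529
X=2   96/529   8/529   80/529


H(X,Y) = -Σ p(x,y) log₂ p(x,y)
  p(0,0)=96/529: -0.1815 × log₂(0.1815) = 0.4468
  p(0,1)=8/529: -0.0151 × log₂(0.0151) = 0.0914
  p(0,2)=80/529: -0.1512 × log₂(0.1512) = 0.4121
  p(1,0)=84/529: -0.1588 × log₂(0.1588) = 0.4216
  p(1,1)=7/529: -0.0132 × log₂(0.0132) = 0.0826
  p(1,2)=70/529: -0.1323 × log₂(0.1323) = 0.3861
  p(2,0)=96/529: -0.1815 × log₂(0.1815) = 0.4468
  p(2,1)=8/529: -0.0151 × log₂(0.0151) = 0.0914
  p(2,2)=80/529: -0.1512 × log₂(0.1512) = 0.4121
H(X,Y) = 2.7910 bits


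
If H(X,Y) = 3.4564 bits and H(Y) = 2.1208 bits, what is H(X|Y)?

Chain rule: H(X,Y) = H(X|Y) + H(Y)
H(X|Y) = H(X,Y) - H(Y) = 3.4564 - 2.1208 = 1.3356 bits


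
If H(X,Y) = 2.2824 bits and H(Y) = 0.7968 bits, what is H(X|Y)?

Chain rule: H(X,Y) = H(X|Y) + H(Y)
H(X|Y) = H(X,Y) - H(Y) = 2.2824 - 0.7968 = 1.4856 bits


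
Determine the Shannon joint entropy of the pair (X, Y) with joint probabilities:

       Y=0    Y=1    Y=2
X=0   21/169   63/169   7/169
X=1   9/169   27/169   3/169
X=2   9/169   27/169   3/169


H(X,Y) = -Σ p(x,y) log₂ p(x,y)
  p(0,0)=21/169: -0.1243 × log₂(0.1243) = 0.3738
  p(0,1)=63/169: -0.3728 × log₂(0.3728) = 0.5307
  p(0,2)=7/169: -0.0414 × log₂(0.0414) = 0.1903
  p(1,0)=9/169: -0.0533 × log₂(0.0533) = 0.2253
  p(1,1)=27/169: -0.1598 × log₂(0.1598) = 0.4227
  p(1,2)=3/169: -0.0178 × log₂(0.0178) = 0.1032
  p(2,0)=9/169: -0.0533 × log₂(0.0533) = 0.2253
  p(2,1)=27/169: -0.1598 × log₂(0.1598) = 0.4227
  p(2,2)=3/169: -0.0178 × log₂(0.0178) = 0.1032
H(X,Y) = 2.5974 bits


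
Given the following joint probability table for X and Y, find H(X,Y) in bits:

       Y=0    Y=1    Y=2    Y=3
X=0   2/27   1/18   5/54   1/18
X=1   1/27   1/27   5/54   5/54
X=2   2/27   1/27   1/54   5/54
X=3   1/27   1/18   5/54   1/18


H(X,Y) = -Σ p(x,y) log₂ p(x,y)
  p(0,0)=2/27: -0.0741 × log₂(0.0741) = 0.2781
  p(0,1)=1/18: -0.0556 × log₂(0.0556) = 0.2317
  p(0,2)=5/54: -0.0926 × log₂(0.0926) = 0.3179
  p(0,3)=1/18: -0.0556 × log₂(0.0556) = 0.2317
  p(1,0)=1/27: -0.0370 × log₂(0.0370) = 0.1761
  p(1,1)=1/27: -0.0370 × log₂(0.0370) = 0.1761
  p(1,2)=5/54: -0.0926 × log₂(0.0926) = 0.3179
  p(1,3)=5/54: -0.0926 × log₂(0.0926) = 0.3179
  p(2,0)=2/27: -0.0741 × log₂(0.0741) = 0.2781
  p(2,1)=1/27: -0.0370 × log₂(0.0370) = 0.1761
  p(2,2)=1/54: -0.0185 × log₂(0.0185) = 0.1066
  p(2,3)=5/54: -0.0926 × log₂(0.0926) = 0.3179
  p(3,0)=1/27: -0.0370 × log₂(0.0370) = 0.1761
  p(3,1)=1/18: -0.0556 × log₂(0.0556) = 0.2317
  p(3,2)=5/54: -0.0926 × log₂(0.0926) = 0.3179
  p(3,3)=1/18: -0.0556 × log₂(0.0556) = 0.2317
H(X,Y) = 3.8833 bits


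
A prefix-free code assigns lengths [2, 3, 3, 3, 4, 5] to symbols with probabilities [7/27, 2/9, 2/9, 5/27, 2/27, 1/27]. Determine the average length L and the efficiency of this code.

Average length L = Σ p_i × l_i = 2.8889 bits
Entropy H = 2.3741 bits
Efficiency η = H/L × 100% = 82.18%


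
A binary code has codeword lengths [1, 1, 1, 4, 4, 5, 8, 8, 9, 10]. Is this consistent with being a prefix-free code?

Kraft inequality: Σ 2^(-l_i) ≤ 1 for prefix-free code
Calculating: 2^(-1) + 2^(-1) + 2^(-1) + 2^(-4) + 2^(-4) + 2^(-5) + 2^(-8) + 2^(-8) + 2^(-9) + 2^(-10)
= 0.5 + 0.5 + 0.5 + 0.0625 + 0.0625 + 0.03125 + 0.00390625 + 0.00390625 + 0.001953125 + 0.0009765625
= 1.6670
Since 1.6670 > 1, prefix-free code does not exist


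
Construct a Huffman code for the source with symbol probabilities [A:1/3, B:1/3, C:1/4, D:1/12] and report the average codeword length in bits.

Huffman tree construction:
Combine smallest probabilities repeatedly
Resulting codes:
  A: 10 (length 2)
  B: 11 (length 2)
  C: 01 (length 2)
  D: 00 (length 2)
Average length = Σ p(s) × length(s) = 2.0000 bits


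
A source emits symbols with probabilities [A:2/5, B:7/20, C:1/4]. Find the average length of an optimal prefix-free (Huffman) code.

Huffman tree construction:
Combine smallest probabilities repeatedly
Resulting codes:
  A: 0 (length 1)
  B: 11 (length 2)
  C: 10 (length 2)
Average length = Σ p(s) × length(s) = 1.6000 bits


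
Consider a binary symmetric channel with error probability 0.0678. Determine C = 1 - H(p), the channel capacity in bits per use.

For BSC with error probability p:
C = 1 - H(p) where H(p) is binary entropy
H(0.0678) = -0.0678 × log₂(0.0678) - 0.9322 × log₂(0.9322)
H(p) = 0.3577
C = 1 - 0.3577 = 0.6423 bits/use


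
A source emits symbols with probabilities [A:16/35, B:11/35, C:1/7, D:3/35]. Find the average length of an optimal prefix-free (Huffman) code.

Huffman tree construction:
Combine smallest probabilities repeatedly
Resulting codes:
  A: 0 (length 1)
  B: 11 (length 2)
  C: 101 (length 3)
  D: 100 (length 3)
Average length = Σ p(s) × length(s) = 1.7714 bits


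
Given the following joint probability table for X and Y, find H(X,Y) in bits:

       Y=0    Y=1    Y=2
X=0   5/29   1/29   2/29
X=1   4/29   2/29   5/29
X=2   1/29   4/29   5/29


H(X,Y) = -Σ p(x,y) log₂ p(x,y)
  p(0,0)=5/29: -0.1724 × log₂(0.1724) = 0.4373
  p(0,1)=1/29: -0.0345 × log₂(0.0345) = 0.1675
  p(0,2)=2/29: -0.0690 × log₂(0.0690) = 0.2661
  p(1,0)=4/29: -0.1379 × log₂(0.1379) = 0.3942
  p(1,1)=2/29: -0.0690 × log₂(0.0690) = 0.2661
  p(1,2)=5/29: -0.1724 × log₂(0.1724) = 0.4373
  p(2,0)=1/29: -0.0345 × log₂(0.0345) = 0.1675
  p(2,1)=4/29: -0.1379 × log₂(0.1379) = 0.3942
  p(2,2)=5/29: -0.1724 × log₂(0.1724) = 0.4373
H(X,Y) = 2.9673 bits


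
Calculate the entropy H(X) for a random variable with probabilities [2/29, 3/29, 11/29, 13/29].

H(X) = -Σ p(x) log₂ p(x)
  -2/29 × log₂(2/29) = 0.2661
  -3/29 × log₂(3/29) = 0.3386
  -11/29 × log₂(11/29) = 0.5305
  -13/29 × log₂(13/29) = 0.5189
H(X) = 1.6540 bits


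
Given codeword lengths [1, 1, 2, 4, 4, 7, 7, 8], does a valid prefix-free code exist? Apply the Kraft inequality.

Kraft inequality: Σ 2^(-l_i) ≤ 1 for prefix-free code
Calculating: 2^(-1) + 2^(-1) + 2^(-2) + 2^(-4) + 2^(-4) + 2^(-7) + 2^(-7) + 2^(-8)
= 0.5 + 0.5 + 0.25 + 0.0625 + 0.0625 + 0.0078125 + 0.0078125 + 0.00390625
= 1.3945
Since 1.3945 > 1, prefix-free code does not exist


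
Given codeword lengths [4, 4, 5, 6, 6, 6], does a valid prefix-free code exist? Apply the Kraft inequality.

Kraft inequality: Σ 2^(-l_i) ≤ 1 for prefix-free code
Calculating: 2^(-4) + 2^(-4) + 2^(-5) + 2^(-6) + 2^(-6) + 2^(-6)
= 0.0625 + 0.0625 + 0.03125 + 0.015625 + 0.015625 + 0.015625
= 0.2031
Since 0.2031 ≤ 1, prefix-free code exists


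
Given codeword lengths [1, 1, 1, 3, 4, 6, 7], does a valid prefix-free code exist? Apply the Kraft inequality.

Kraft inequality: Σ 2^(-l_i) ≤ 1 for prefix-free code
Calculating: 2^(-1) + 2^(-1) + 2^(-1) + 2^(-3) + 2^(-4) + 2^(-6) + 2^(-7)
= 0.5 + 0.5 + 0.5 + 0.125 + 0.0625 + 0.015625 + 0.0078125
= 1.7109
Since 1.7109 > 1, prefix-free code does not exist


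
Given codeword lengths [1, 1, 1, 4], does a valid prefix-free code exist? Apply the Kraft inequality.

Kraft inequality: Σ 2^(-l_i) ≤ 1 for prefix-free code
Calculating: 2^(-1) + 2^(-1) + 2^(-1) + 2^(-4)
= 0.5 + 0.5 + 0.5 + 0.0625
= 1.5625
Since 1.5625 > 1, prefix-free code does not exist


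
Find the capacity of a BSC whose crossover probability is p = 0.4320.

For BSC with error probability p:
C = 1 - H(p) where H(p) is binary entropy
H(0.4320) = -0.4320 × log₂(0.4320) - 0.5680 × log₂(0.5680)
H(p) = 0.9866
C = 1 - 0.9866 = 0.0134 bits/use


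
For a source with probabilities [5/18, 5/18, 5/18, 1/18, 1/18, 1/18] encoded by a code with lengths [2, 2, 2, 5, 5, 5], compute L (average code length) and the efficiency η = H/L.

Average length L = Σ p_i × l_i = 2.5000 bits
Entropy H = 2.2350 bits
Efficiency η = H/L × 100% = 89.40%


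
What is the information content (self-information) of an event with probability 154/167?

Information content I(x) = -log₂(p(x))
I = -log₂(154/167) = -log₂(0.9222)
I = 0.1169 bits


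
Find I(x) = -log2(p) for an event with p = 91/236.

Information content I(x) = -log₂(p(x))
I = -log₂(91/236) = -log₂(0.3856)
I = 1.3748 bits


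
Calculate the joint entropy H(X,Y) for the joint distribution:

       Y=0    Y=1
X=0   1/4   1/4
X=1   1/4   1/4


H(X,Y) = -Σ p(x,y) log₂ p(x,y)
  p(0,0)=1/4: -0.2500 × log₂(0.2500) = 0.5000
  p(0,1)=1/4: -0.2500 × log₂(0.2500) = 0.5000
  p(1,0)=1/4: -0.2500 × log₂(0.2500) = 0.5000
  p(1,1)=1/4: -0.2500 × log₂(0.2500) = 0.5000
H(X,Y) = 2.0000 bits


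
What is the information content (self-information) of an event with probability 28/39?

Information content I(x) = -log₂(p(x))
I = -log₂(28/39) = -log₂(0.7179)
I = 0.4780 bits


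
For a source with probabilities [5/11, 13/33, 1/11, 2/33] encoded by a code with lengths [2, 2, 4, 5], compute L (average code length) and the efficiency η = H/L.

Average length L = Σ p_i × l_i = 2.3636 bits
Entropy H = 1.6061 bits
Efficiency η = H/L × 100% = 67.95%


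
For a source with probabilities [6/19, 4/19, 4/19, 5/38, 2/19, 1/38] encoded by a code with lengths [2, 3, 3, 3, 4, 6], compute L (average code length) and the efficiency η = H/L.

Average length L = Σ p_i × l_i = 2.8684 bits
Entropy H = 2.3366 bits
Efficiency η = H/L × 100% = 81.46%


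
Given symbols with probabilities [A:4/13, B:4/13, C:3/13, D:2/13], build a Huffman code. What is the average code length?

Huffman tree construction:
Combine smallest probabilities repeatedly
Resulting codes:
  A: 10 (length 2)
  B: 11 (length 2)
  C: 01 (length 2)
  D: 00 (length 2)
Average length = Σ p(s) × length(s) = 2.0000 bits


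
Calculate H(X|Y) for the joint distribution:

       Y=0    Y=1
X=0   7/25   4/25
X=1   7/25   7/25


H(X|Y) = Σ_y p(y) H(X|Y=y)
  p(Y=0) = 14/25, H(X|Y=0) = 1.0000
  p(Y=1) = 11/25, H(X|Y=1) = 0.9457
H(X|Y) = 0.5600×1.0000 + 0.4400×0.9457 = 0.9761 bits


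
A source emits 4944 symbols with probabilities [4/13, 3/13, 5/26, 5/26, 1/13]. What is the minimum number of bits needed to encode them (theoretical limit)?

Entropy H = 2.2109 bits/symbol
Minimum bits = H × n = 2.2109 × 4944
= 10930.50 bits


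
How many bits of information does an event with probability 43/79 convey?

Information content I(x) = -log₂(p(x))
I = -log₂(43/79) = -log₂(0.5443)
I = 0.8775 bits


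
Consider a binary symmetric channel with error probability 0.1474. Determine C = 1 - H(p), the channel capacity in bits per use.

For BSC with error probability p:
C = 1 - H(p) where H(p) is binary entropy
H(0.1474) = -0.1474 × log₂(0.1474) - 0.8526 × log₂(0.8526)
H(p) = 0.6033
C = 1 - 0.6033 = 0.3967 bits/use


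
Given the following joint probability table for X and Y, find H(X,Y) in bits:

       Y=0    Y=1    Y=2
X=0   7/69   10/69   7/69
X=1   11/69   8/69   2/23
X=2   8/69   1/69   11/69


H(X,Y) = -Σ p(x,y) log₂ p(x,y)
  p(0,0)=7/69: -0.1014 × log₂(0.1014) = 0.3349
  p(0,1)=10/69: -0.1449 × log₂(0.1449) = 0.4039
  p(0,2)=7/69: -0.1014 × log₂(0.1014) = 0.3349
  p(1,0)=11/69: -0.1594 × log₂(0.1594) = 0.4223
  p(1,1)=8/69: -0.1159 × log₂(0.1159) = 0.3604
  p(1,2)=2/23: -0.0870 × log₂(0.0870) = 0.3064
  p(2,0)=8/69: -0.1159 × log₂(0.1159) = 0.3604
  p(2,1)=1/69: -0.0145 × log₂(0.0145) = 0.0885
  p(2,2)=11/69: -0.1594 × log₂(0.1594) = 0.4223
H(X,Y) = 3.0340 bits


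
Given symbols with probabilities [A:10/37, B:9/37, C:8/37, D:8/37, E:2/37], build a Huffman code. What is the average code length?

Huffman tree construction:
Combine smallest probabilities repeatedly
Resulting codes:
  A: 10 (length 2)
  B: 01 (length 2)
  C: 111 (length 3)
  D: 00 (length 2)
  E: 110 (length 3)
Average length = Σ p(s) × length(s) = 2.2703 bits


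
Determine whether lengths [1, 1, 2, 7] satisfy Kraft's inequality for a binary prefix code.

Kraft inequality: Σ 2^(-l_i) ≤ 1 for prefix-free code
Calculating: 2^(-1) + 2^(-1) + 2^(-2) + 2^(-7)
= 0.5 + 0.5 + 0.25 + 0.0078125
= 1.2578
Since 1.2578 > 1, prefix-free code does not exist


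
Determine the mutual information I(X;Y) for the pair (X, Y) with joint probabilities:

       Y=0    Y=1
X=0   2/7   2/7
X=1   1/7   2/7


H(X) = 0.9852, H(Y) = 0.9852, H(X,Y) = 1.9502
I(X;Y) = H(X) + H(Y) - H(X,Y) = 0.0202 bits


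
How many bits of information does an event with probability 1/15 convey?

Information content I(x) = -log₂(p(x))
I = -log₂(1/15) = -log₂(0.0667)
I = 3.9069 bits


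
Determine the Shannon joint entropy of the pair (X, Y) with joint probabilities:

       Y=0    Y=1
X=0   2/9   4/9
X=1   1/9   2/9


H(X,Y) = -Σ p(x,y) log₂ p(x,y)
  p(0,0)=2/9: -0.2222 × log₂(0.2222) = 0.4822
  p(0,1)=4/9: -0.4444 × log₂(0.4444) = 0.5200
  p(1,0)=1/9: -0.1111 × log₂(0.1111) = 0.3522
  p(1,1)=2/9: -0.2222 × log₂(0.2222) = 0.4822
H(X,Y) = 1.8366 bits


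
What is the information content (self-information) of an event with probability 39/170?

Information content I(x) = -log₂(p(x))
I = -log₂(39/170) = -log₂(0.2294)
I = 2.1240 bits


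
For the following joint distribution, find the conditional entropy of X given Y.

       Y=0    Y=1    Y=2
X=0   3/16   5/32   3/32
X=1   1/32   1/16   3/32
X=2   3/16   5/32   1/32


H(X|Y) = Σ_y p(y) H(X|Y=y)
  p(Y=0) = 13/32, H(X|Y=0) = 1.3143
  p(Y=1) = 3/8, H(X|Y=1) = 1.4834
  p(Y=2) = 7/32, H(X|Y=2) = 1.4488
H(X|Y) = 0.4062×1.3143 + 0.3750×1.4834 + 0.2188×1.4488 = 1.4071 bits


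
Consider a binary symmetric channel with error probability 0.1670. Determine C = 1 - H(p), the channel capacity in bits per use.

For BSC with error probability p:
C = 1 - H(p) where H(p) is binary entropy
H(0.1670) = -0.1670 × log₂(0.1670) - 0.8330 × log₂(0.8330)
H(p) = 0.6508
C = 1 - 0.6508 = 0.3492 bits/use


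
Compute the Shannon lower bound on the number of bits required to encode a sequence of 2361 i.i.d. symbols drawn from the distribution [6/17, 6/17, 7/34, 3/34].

Entropy H = 1.8391 bits/symbol
Minimum bits = H × n = 1.8391 × 2361
= 4342.04 bits


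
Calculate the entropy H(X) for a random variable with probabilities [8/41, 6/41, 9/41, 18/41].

H(X) = -Σ p(x) log₂ p(x)
  -8/41 × log₂(8/41) = 0.4600
  -6/41 × log₂(6/41) = 0.4057
  -9/41 × log₂(9/41) = 0.4802
  -18/41 × log₂(18/41) = 0.5214
H(X) = 1.8674 bits


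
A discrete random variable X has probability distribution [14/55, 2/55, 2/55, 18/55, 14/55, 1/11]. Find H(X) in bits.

H(X) = -Σ p(x) log₂ p(x)
  -14/55 × log₂(14/55) = 0.5025
  -2/55 × log₂(2/55) = 0.1739
  -2/55 × log₂(2/55) = 0.1739
  -18/55 × log₂(18/55) = 0.5274
  -14/55 × log₂(14/55) = 0.5025
  -1/11 × log₂(1/11) = 0.3145
H(X) = 2.1946 bits


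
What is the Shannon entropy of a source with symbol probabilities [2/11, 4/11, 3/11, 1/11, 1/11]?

H(X) = -Σ p(x) log₂ p(x)
  -2/11 × log₂(2/11) = 0.4472
  -4/11 × log₂(4/11) = 0.5307
  -3/11 × log₂(3/11) = 0.5112
  -1/11 × log₂(1/11) = 0.3145
  -1/11 × log₂(1/11) = 0.3145
H(X) = 2.1181 bits


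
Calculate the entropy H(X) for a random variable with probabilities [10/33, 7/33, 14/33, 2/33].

H(X) = -Σ p(x) log₂ p(x)
  -10/33 × log₂(10/33) = 0.5220
  -7/33 × log₂(7/33) = 0.4745
  -14/33 × log₂(14/33) = 0.5248
  -2/33 × log₂(2/33) = 0.2451
H(X) = 1.7664 bits


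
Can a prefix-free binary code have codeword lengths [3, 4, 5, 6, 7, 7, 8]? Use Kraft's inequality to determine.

Kraft inequality: Σ 2^(-l_i) ≤ 1 for prefix-free code
Calculating: 2^(-3) + 2^(-4) + 2^(-5) + 2^(-6) + 2^(-7) + 2^(-7) + 2^(-8)
= 0.125 + 0.0625 + 0.03125 + 0.015625 + 0.0078125 + 0.0078125 + 0.00390625
= 0.2539
Since 0.2539 ≤ 1, prefix-free code exists


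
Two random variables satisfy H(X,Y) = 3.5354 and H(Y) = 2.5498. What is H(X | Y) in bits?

Chain rule: H(X,Y) = H(X|Y) + H(Y)
H(X|Y) = H(X,Y) - H(Y) = 3.5354 - 2.5498 = 0.9856 bits


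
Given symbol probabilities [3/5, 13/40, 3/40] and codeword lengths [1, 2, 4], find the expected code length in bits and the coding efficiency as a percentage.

Average length L = Σ p_i × l_i = 1.5500 bits
Entropy H = 1.2494 bits
Efficiency η = H/L × 100% = 80.61%


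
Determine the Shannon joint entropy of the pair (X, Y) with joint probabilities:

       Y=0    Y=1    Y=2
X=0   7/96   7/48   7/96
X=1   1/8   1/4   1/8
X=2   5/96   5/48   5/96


H(X,Y) = -Σ p(x,y) log₂ p(x,y)
  p(0,0)=7/96: -0.0729 × log₂(0.0729) = 0.2755
  p(0,1)=7/48: -0.1458 × log₂(0.1458) = 0.4051
  p(0,2)=7/96: -0.0729 × log₂(0.0729) = 0.2755
  p(1,0)=1/8: -0.1250 × log₂(0.1250) = 0.3750
  p(1,1)=1/4: -0.2500 × log₂(0.2500) = 0.5000
  p(1,2)=1/8: -0.1250 × log₂(0.1250) = 0.3750
  p(2,0)=5/96: -0.0521 × log₂(0.0521) = 0.2220
  p(2,1)=5/48: -0.1042 × log₂(0.1042) = 0.3399
  p(2,2)=5/96: -0.0521 × log₂(0.0521) = 0.2220
H(X,Y) = 2.9899 bits


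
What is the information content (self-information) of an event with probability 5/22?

Information content I(x) = -log₂(p(x))
I = -log₂(5/22) = -log₂(0.2273)
I = 2.1375 bits


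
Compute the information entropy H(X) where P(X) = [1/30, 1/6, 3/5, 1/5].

H(X) = -Σ p(x) log₂ p(x)
  -1/30 × log₂(1/30) = 0.1636
  -1/6 × log₂(1/6) = 0.4308
  -3/5 × log₂(3/5) = 0.4422
  -1/5 × log₂(1/5) = 0.4644
H(X) = 1.5010 bits


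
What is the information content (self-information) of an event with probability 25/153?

Information content I(x) = -log₂(p(x))
I = -log₂(25/153) = -log₂(0.1634)
I = 2.6135 bits


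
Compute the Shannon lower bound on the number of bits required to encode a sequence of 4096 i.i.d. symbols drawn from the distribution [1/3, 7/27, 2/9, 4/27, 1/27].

Entropy H = 2.0997 bits/symbol
Minimum bits = H × n = 2.0997 × 4096
= 8600.29 bits


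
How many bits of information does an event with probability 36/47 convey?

Information content I(x) = -log₂(p(x))
I = -log₂(36/47) = -log₂(0.7660)
I = 0.3847 bits


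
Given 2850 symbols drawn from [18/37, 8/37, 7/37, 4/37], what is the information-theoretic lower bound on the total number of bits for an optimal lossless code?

Entropy H = 1.7849 bits/symbol
Minimum bits = H × n = 1.7849 × 2850
= 5086.84 bits


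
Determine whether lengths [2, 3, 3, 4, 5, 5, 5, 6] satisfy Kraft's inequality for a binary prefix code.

Kraft inequality: Σ 2^(-l_i) ≤ 1 for prefix-free code
Calculating: 2^(-2) + 2^(-3) + 2^(-3) + 2^(-4) + 2^(-5) + 2^(-5) + 2^(-5) + 2^(-6)
= 0.25 + 0.125 + 0.125 + 0.0625 + 0.03125 + 0.03125 + 0.03125 + 0.015625
= 0.6719
Since 0.6719 ≤ 1, prefix-free code exists


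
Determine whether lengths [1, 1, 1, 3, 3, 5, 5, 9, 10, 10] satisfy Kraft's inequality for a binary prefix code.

Kraft inequality: Σ 2^(-l_i) ≤ 1 for prefix-free code
Calculating: 2^(-1) + 2^(-1) + 2^(-1) + 2^(-3) + 2^(-3) + 2^(-5) + 2^(-5) + 2^(-9) + 2^(-10) + 2^(-10)
= 0.5 + 0.5 + 0.5 + 0.125 + 0.125 + 0.03125 + 0.03125 + 0.001953125 + 0.0009765625 + 0.0009765625
= 1.8164
Since 1.8164 > 1, prefix-free code does not exist


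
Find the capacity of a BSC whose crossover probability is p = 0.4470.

For BSC with error probability p:
C = 1 - H(p) where H(p) is binary entropy
H(0.4470) = -0.4470 × log₂(0.4470) - 0.5530 × log₂(0.5530)
H(p) = 0.9919
C = 1 - 0.9919 = 0.0081 bits/use


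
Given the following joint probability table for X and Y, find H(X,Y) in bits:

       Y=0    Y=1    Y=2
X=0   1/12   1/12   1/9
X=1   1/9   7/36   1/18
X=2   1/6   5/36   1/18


H(X,Y) = -Σ p(x,y) log₂ p(x,y)
  p(0,0)=1/12: -0.0833 × log₂(0.0833) = 0.2987
  p(0,1)=1/12: -0.0833 × log₂(0.0833) = 0.2987
  p(0,2)=1/9: -0.1111 × log₂(0.1111) = 0.3522
  p(1,0)=1/9: -0.1111 × log₂(0.1111) = 0.3522
  p(1,1)=7/36: -0.1944 × log₂(0.1944) = 0.4594
  p(1,2)=1/18: -0.0556 × log₂(0.0556) = 0.2317
  p(2,0)=1/6: -0.1667 × log₂(0.1667) = 0.4308
  p(2,1)=5/36: -0.1389 × log₂(0.1389) = 0.3956
  p(2,2)=1/18: -0.0556 × log₂(0.0556) = 0.2317
H(X,Y) = 3.0510 bits


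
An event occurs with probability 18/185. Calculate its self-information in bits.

Information content I(x) = -log₂(p(x))
I = -log₂(18/185) = -log₂(0.0973)
I = 3.3615 bits


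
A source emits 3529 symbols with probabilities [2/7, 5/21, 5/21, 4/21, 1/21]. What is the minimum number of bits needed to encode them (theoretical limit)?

Entropy H = 2.1671 bits/symbol
Minimum bits = H × n = 2.1671 × 3529
= 7647.78 bits


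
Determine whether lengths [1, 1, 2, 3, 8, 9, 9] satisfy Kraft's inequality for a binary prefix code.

Kraft inequality: Σ 2^(-l_i) ≤ 1 for prefix-free code
Calculating: 2^(-1) + 2^(-1) + 2^(-2) + 2^(-3) + 2^(-8) + 2^(-9) + 2^(-9)
= 0.5 + 0.5 + 0.25 + 0.125 + 0.00390625 + 0.001953125 + 0.001953125
= 1.3828
Since 1.3828 > 1, prefix-free code does not exist


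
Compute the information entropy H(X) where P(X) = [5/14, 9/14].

H(X) = -Σ p(x) log₂ p(x)
  -5/14 × log₂(5/14) = 0.5305
  -9/14 × log₂(9/14) = 0.4098
H(X) = 0.9403 bits


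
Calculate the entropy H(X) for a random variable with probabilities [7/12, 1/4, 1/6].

H(X) = -Σ p(x) log₂ p(x)
  -7/12 × log₂(7/12) = 0.4536
  -1/4 × log₂(1/4) = 0.5000
  -1/6 × log₂(1/6) = 0.4308
H(X) = 1.3844 bits


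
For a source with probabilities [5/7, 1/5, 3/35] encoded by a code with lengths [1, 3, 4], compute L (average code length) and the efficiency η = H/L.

Average length L = Σ p_i × l_i = 1.6571 bits
Entropy H = 1.1149 bits
Efficiency η = H/L × 100% = 67.28%


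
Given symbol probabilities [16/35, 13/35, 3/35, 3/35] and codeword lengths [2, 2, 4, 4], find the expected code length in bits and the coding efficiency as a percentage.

Average length L = Σ p_i × l_i = 2.3429 bits
Entropy H = 1.6546 bits
Efficiency η = H/L × 100% = 70.62%


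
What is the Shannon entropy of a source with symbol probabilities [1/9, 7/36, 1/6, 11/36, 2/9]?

H(X) = -Σ p(x) log₂ p(x)
  -1/9 × log₂(1/9) = 0.3522
  -7/36 × log₂(7/36) = 0.4594
  -1/6 × log₂(1/6) = 0.4308
  -11/36 × log₂(11/36) = 0.5227
  -2/9 × log₂(2/9) = 0.4822
H(X) = 2.2473 bits


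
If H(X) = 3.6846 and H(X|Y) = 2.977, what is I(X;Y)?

I(X;Y) = H(X) - H(X|Y)
I(X;Y) = 3.6846 - 2.977 = 0.7076 bits


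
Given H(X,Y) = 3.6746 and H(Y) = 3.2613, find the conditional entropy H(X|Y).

Chain rule: H(X,Y) = H(X|Y) + H(Y)
H(X|Y) = H(X,Y) - H(Y) = 3.6746 - 3.2613 = 0.4133 bits


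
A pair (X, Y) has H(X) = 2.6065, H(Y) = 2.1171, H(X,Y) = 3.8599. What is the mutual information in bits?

I(X;Y) = H(X) + H(Y) - H(X,Y)
I(X;Y) = 2.6065 + 2.1171 - 3.8599 = 0.8637 bits


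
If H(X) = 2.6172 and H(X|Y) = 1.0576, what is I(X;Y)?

I(X;Y) = H(X) - H(X|Y)
I(X;Y) = 2.6172 - 1.0576 = 1.5596 bits


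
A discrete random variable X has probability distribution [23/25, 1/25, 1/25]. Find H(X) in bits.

H(X) = -Σ p(x) log₂ p(x)
  -23/25 × log₂(23/25) = 0.1107
  -1/25 × log₂(1/25) = 0.1858
  -1/25 × log₂(1/25) = 0.1858
H(X) = 0.4822 bits


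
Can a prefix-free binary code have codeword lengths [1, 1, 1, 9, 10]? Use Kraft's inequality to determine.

Kraft inequality: Σ 2^(-l_i) ≤ 1 for prefix-free code
Calculating: 2^(-1) + 2^(-1) + 2^(-1) + 2^(-9) + 2^(-10)
= 0.5 + 0.5 + 0.5 + 0.001953125 + 0.0009765625
= 1.5029
Since 1.5029 > 1, prefix-free code does not exist


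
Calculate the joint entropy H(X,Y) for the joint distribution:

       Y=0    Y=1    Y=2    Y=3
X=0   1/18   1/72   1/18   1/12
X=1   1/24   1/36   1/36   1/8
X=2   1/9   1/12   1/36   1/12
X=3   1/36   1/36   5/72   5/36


H(X,Y) = -Σ p(x,y) log₂ p(x,y)
  p(0,0)=1/18: -0.0556 × log₂(0.0556) = 0.2317
  p(0,1)=1/72: -0.0139 × log₂(0.0139) = 0.0857
  p(0,2)=1/18: -0.0556 × log₂(0.0556) = 0.2317
  p(0,3)=1/12: -0.0833 × log₂(0.0833) = 0.2987
  p(1,0)=1/24: -0.0417 × log₂(0.0417) = 0.1910
  p(1,1)=1/36: -0.0278 × log₂(0.0278) = 0.1436
  p(1,2)=1/36: -0.0278 × log₂(0.0278) = 0.1436
  p(1,3)=1/8: -0.1250 × log₂(0.1250) = 0.3750
  p(2,0)=1/9: -0.1111 × log₂(0.1111) = 0.3522
  p(2,1)=1/12: -0.0833 × log₂(0.0833) = 0.2987
  p(2,2)=1/36: -0.0278 × log₂(0.0278) = 0.1436
  p(2,3)=1/12: -0.0833 × log₂(0.0833) = 0.2987
  p(3,0)=1/36: -0.0278 × log₂(0.0278) = 0.1436
  p(3,1)=1/36: -0.0278 × log₂(0.0278) = 0.1436
  p(3,2)=5/72: -0.0694 × log₂(0.0694) = 0.2672
  p(3,3)=5/36: -0.1389 × log₂(0.1389) = 0.3956
H(X,Y) = 3.7443 bits


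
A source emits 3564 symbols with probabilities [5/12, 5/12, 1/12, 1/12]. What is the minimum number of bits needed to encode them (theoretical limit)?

Entropy H = 1.6500 bits/symbol
Minimum bits = H × n = 1.6500 × 3564
= 5880.68 bits


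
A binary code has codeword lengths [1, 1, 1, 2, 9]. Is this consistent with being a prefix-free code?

Kraft inequality: Σ 2^(-l_i) ≤ 1 for prefix-free code
Calculating: 2^(-1) + 2^(-1) + 2^(-1) + 2^(-2) + 2^(-9)
= 0.5 + 0.5 + 0.5 + 0.25 + 0.001953125
= 1.7520
Since 1.7520 > 1, prefix-free code does not exist


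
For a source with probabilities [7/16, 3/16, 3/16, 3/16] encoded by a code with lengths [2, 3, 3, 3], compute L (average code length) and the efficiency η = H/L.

Average length L = Σ p_i × l_i = 2.5625 bits
Entropy H = 1.8802 bits
Efficiency η = H/L × 100% = 73.38%


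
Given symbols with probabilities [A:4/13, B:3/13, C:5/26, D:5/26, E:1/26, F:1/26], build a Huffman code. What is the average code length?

Huffman tree construction:
Combine smallest probabilities repeatedly
Resulting codes:
  A: 11 (length 2)
  B: 01 (length 2)
  C: 101 (length 3)
  D: 00 (length 2)
  E: 1000 (length 4)
  F: 1001 (length 4)
Average length = Σ p(s) × length(s) = 2.3462 bits


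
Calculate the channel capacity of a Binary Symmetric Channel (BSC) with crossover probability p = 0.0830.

For BSC with error probability p:
C = 1 - H(p) where H(p) is binary entropy
H(0.0830) = -0.0830 × log₂(0.0830) - 0.9170 × log₂(0.9170)
H(p) = 0.4127
C = 1 - 0.4127 = 0.5873 bits/use


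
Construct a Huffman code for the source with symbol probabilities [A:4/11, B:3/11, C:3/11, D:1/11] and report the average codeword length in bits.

Huffman tree construction:
Combine smallest probabilities repeatedly
Resulting codes:
  A: 11 (length 2)
  B: 01 (length 2)
  C: 10 (length 2)
  D: 00 (length 2)
Average length = Σ p(s) × length(s) = 2.0000 bits


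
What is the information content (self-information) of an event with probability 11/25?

Information content I(x) = -log₂(p(x))
I = -log₂(11/25) = -log₂(0.4400)
I = 1.1844 bits


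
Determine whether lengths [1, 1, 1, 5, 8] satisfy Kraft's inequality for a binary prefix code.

Kraft inequality: Σ 2^(-l_i) ≤ 1 for prefix-free code
Calculating: 2^(-1) + 2^(-1) + 2^(-1) + 2^(-5) + 2^(-8)
= 0.5 + 0.5 + 0.5 + 0.03125 + 0.00390625
= 1.5352
Since 1.5352 > 1, prefix-free code does not exist


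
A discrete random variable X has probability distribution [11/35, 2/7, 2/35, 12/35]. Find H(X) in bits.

H(X) = -Σ p(x) log₂ p(x)
  -11/35 × log₂(11/35) = 0.5248
  -2/7 × log₂(2/7) = 0.5164
  -2/35 × log₂(2/35) = 0.2360
  -12/35 × log₂(12/35) = 0.5295
H(X) = 1.8066 bits


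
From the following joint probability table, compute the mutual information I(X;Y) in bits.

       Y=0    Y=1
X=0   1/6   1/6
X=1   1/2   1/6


H(X) = 0.9183, H(Y) = 0.9183, H(X,Y) = 1.7925
I(X;Y) = H(X) + H(Y) - H(X,Y) = 0.0441 bits


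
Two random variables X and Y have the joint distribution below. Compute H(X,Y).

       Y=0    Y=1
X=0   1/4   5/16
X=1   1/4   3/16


H(X,Y) = -Σ p(x,y) log₂ p(x,y)
  p(0,0)=1/4: -0.2500 × log₂(0.2500) = 0.5000
  p(0,1)=5/16: -0.3125 × log₂(0.3125) = 0.5244
  p(1,0)=1/4: -0.2500 × log₂(0.2500) = 0.5000
  p(1,1)=3/16: -0.1875 × log₂(0.1875) = 0.4528
H(X,Y) = 1.9772 bits


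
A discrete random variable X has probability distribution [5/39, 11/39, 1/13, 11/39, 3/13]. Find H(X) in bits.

H(X) = -Σ p(x) log₂ p(x)
  -5/39 × log₂(5/39) = 0.3799
  -11/39 × log₂(11/39) = 0.5150
  -1/13 × log₂(1/13) = 0.2846
  -11/39 × log₂(11/39) = 0.5150
  -3/13 × log₂(3/13) = 0.4882
H(X) = 2.1828 bits


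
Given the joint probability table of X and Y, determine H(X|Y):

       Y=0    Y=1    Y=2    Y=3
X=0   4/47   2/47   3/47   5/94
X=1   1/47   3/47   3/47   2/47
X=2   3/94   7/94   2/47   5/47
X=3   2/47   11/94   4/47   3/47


H(X|Y) = Σ_y p(y) H(X|Y=y)
  p(Y=0) = 17/94, H(X|Y=0) = 1.8078
  p(Y=1) = 14/47, H(X|Y=1) = 1.9068
  p(Y=2) = 12/47, H(X|Y=2) = 1.9591
  p(Y=3) = 25/94, H(X|Y=3) = 1.9103
H(X|Y) = 0.1809×1.8078 + 0.2979×1.9068 + 0.2553×1.9591 + 0.2660×1.9103 = 1.9032 bits


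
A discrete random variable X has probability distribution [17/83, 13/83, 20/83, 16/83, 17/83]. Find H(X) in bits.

H(X) = -Σ p(x) log₂ p(x)
  -17/83 × log₂(17/83) = 0.4685
  -13/83 × log₂(13/83) = 0.4189
  -20/83 × log₂(20/83) = 0.4947
  -16/83 × log₂(16/83) = 0.4578
  -17/83 × log₂(17/83) = 0.4685
H(X) = 2.3086 bits


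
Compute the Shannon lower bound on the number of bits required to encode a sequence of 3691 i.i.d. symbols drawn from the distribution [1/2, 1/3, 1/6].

Entropy H = 1.4591 bits/symbol
Minimum bits = H × n = 1.4591 × 3691
= 5385.71 bits


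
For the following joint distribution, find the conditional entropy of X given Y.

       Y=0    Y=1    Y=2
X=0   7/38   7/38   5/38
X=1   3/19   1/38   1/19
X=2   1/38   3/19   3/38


H(X|Y) = Σ_y p(y) H(X|Y=y)
  p(Y=0) = 7/19, H(X|Y=0) = 1.2958
  p(Y=1) = 7/19, H(X|Y=1) = 1.2958
  p(Y=2) = 5/19, H(X|Y=2) = 1.4855
H(X|Y) = 0.3684×1.2958 + 0.3684×1.2958 + 0.2632×1.4855 = 1.3457 bits


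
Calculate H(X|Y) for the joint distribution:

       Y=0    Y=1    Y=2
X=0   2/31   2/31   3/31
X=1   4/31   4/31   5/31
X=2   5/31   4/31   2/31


H(X|Y) = Σ_y p(y) H(X|Y=y)
  p(Y=0) = 11/31, H(X|Y=0) = 1.4949
  p(Y=1) = 10/31, H(X|Y=1) = 1.5219
  p(Y=2) = 10/31, H(X|Y=2) = 1.4855
H(X|Y) = 0.3548×1.4949 + 0.3226×1.5219 + 0.3226×1.4855 = 1.5006 bits


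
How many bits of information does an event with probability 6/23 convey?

Information content I(x) = -log₂(p(x))
I = -log₂(6/23) = -log₂(0.2609)
I = 1.9386 bits


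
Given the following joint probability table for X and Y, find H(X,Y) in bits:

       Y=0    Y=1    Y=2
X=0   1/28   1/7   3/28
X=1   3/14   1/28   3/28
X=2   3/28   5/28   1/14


H(X,Y) = -Σ p(x,y) log₂ p(x,y)
  p(0,0)=1/28: -0.0357 × log₂(0.0357) = 0.1717
  p(0,1)=1/7: -0.1429 × log₂(0.1429) = 0.4011
  p(0,2)=3/28: -0.1071 × log₂(0.1071) = 0.3453
  p(1,0)=3/14: -0.2143 × log₂(0.2143) = 0.4762
  p(1,1)=1/28: -0.0357 × log₂(0.0357) = 0.1717
  p(1,2)=3/28: -0.1071 × log₂(0.1071) = 0.3453
  p(2,0)=3/28: -0.1071 × log₂(0.1071) = 0.3453
  p(2,1)=5/28: -0.1786 × log₂(0.1786) = 0.4438
  p(2,2)=1/14: -0.0714 × log₂(0.0714) = 0.2720
H(X,Y) = 2.9722 bits


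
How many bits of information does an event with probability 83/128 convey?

Information content I(x) = -log₂(p(x))
I = -log₂(83/128) = -log₂(0.6484)
I = 0.6250 bits


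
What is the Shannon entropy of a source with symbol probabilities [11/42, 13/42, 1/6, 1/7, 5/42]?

H(X) = -Σ p(x) log₂ p(x)
  -11/42 × log₂(11/42) = 0.5062
  -13/42 × log₂(13/42) = 0.5237
  -1/6 × log₂(1/6) = 0.4308
  -1/7 × log₂(1/7) = 0.4011
  -5/42 × log₂(5/42) = 0.3655
H(X) = 2.2273 bits


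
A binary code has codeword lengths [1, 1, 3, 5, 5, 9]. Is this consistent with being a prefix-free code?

Kraft inequality: Σ 2^(-l_i) ≤ 1 for prefix-free code
Calculating: 2^(-1) + 2^(-1) + 2^(-3) + 2^(-5) + 2^(-5) + 2^(-9)
= 0.5 + 0.5 + 0.125 + 0.03125 + 0.03125 + 0.001953125
= 1.1895
Since 1.1895 > 1, prefix-free code does not exist


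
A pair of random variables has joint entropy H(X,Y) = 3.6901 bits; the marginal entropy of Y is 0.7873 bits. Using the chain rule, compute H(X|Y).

Chain rule: H(X,Y) = H(X|Y) + H(Y)
H(X|Y) = H(X,Y) - H(Y) = 3.6901 - 0.7873 = 2.9028 bits


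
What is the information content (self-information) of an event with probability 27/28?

Information content I(x) = -log₂(p(x))
I = -log₂(27/28) = -log₂(0.9643)
I = 0.0525 bits


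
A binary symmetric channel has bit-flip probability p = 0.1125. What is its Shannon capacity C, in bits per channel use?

For BSC with error probability p:
C = 1 - H(p) where H(p) is binary entropy
H(0.1125) = -0.1125 × log₂(0.1125) - 0.8875 × log₂(0.8875)
H(p) = 0.5074
C = 1 - 0.5074 = 0.4926 bits/use


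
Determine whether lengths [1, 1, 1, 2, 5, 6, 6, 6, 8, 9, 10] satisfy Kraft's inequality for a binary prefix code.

Kraft inequality: Σ 2^(-l_i) ≤ 1 for prefix-free code
Calculating: 2^(-1) + 2^(-1) + 2^(-1) + 2^(-2) + 2^(-5) + 2^(-6) + 2^(-6) + 2^(-6) + 2^(-8) + 2^(-9) + 2^(-10)
= 0.5 + 0.5 + 0.5 + 0.25 + 0.03125 + 0.015625 + 0.015625 + 0.015625 + 0.00390625 + 0.001953125 + 0.0009765625
= 1.8350
Since 1.8350 > 1, prefix-free code does not exist


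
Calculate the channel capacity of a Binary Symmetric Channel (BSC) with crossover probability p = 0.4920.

For BSC with error probability p:
C = 1 - H(p) where H(p) is binary entropy
H(0.4920) = -0.4920 × log₂(0.4920) - 0.5080 × log₂(0.5080)
H(p) = 0.9998
C = 1 - 0.9998 = 0.0002 bits/use


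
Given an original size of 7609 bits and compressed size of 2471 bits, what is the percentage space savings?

Space savings = (1 - Compressed/Original) × 100%
= (1 - 2471/7609) × 100%
= 67.53%


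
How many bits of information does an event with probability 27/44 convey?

Information content I(x) = -log₂(p(x))
I = -log₂(27/44) = -log₂(0.6136)
I = 0.7045 bits


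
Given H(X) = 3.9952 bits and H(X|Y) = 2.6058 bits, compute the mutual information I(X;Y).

I(X;Y) = H(X) - H(X|Y)
I(X;Y) = 3.9952 - 2.6058 = 1.3894 bits


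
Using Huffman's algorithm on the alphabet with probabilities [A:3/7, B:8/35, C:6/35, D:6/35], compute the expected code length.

Huffman tree construction:
Combine smallest probabilities repeatedly
Resulting codes:
  A: 0 (length 1)
  B: 10 (length 2)
  C: 110 (length 3)
  D: 111 (length 3)
Average length = Σ p(s) × length(s) = 1.9143 bits


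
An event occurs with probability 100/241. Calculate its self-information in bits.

Information content I(x) = -log₂(p(x))
I = -log₂(100/241) = -log₂(0.4149)
I = 1.2690 bits


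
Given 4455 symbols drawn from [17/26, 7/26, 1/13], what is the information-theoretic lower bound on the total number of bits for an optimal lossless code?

Entropy H = 1.1951 bits/symbol
Minimum bits = H × n = 1.1951 × 4455
= 5324.25 bits


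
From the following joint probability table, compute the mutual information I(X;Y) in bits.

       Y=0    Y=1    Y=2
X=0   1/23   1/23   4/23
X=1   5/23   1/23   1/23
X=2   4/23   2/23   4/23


H(X) = 1.5505, H(Y) = 1.4910, H(X,Y) = 2.8884
I(X;Y) = H(X) + H(Y) - H(X,Y) = 0.1531 bits


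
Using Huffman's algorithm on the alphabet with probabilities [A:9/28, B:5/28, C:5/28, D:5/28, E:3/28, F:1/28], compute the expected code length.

Huffman tree construction:
Combine smallest probabilities repeatedly
Resulting codes:
  A: 10 (length 2)
  B: 111 (length 3)
  C: 00 (length 2)
  D: 01 (length 2)
  E: 1101 (length 4)
  F: 1100 (length 4)
Average length = Σ p(s) × length(s) = 2.4643 bits


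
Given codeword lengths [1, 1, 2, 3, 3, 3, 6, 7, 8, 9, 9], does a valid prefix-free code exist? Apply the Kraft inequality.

Kraft inequality: Σ 2^(-l_i) ≤ 1 for prefix-free code
Calculating: 2^(-1) + 2^(-1) + 2^(-2) + 2^(-3) + 2^(-3) + 2^(-3) + 2^(-6) + 2^(-7) + 2^(-8) + 2^(-9) + 2^(-9)
= 0.5 + 0.5 + 0.25 + 0.125 + 0.125 + 0.125 + 0.015625 + 0.0078125 + 0.00390625 + 0.001953125 + 0.001953125
= 1.6562
Since 1.6562 > 1, prefix-free code does not exist


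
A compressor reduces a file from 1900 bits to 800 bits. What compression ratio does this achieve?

Compression ratio = Original / Compressed
= 1900 / 800 = 2.38:1


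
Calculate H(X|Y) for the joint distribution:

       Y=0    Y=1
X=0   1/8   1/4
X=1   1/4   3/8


H(X|Y) = Σ_y p(y) H(X|Y=y)
  p(Y=0) = 3/8, H(X|Y=0) = 0.9183
  p(Y=1) = 5/8, H(X|Y=1) = 0.9710
H(X|Y) = 0.3750×0.9183 + 0.6250×0.9710 = 0.9512 bits


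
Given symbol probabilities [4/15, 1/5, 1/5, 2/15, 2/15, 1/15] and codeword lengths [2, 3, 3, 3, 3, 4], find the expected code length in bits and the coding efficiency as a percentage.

Average length L = Σ p_i × l_i = 2.8000 bits
Entropy H = 2.4729 bits
Efficiency η = H/L × 100% = 88.32%


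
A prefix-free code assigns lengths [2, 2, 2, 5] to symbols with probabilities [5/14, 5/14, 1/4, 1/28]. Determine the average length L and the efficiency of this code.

Average length L = Σ p_i × l_i = 2.1071 bits
Entropy H = 1.7327 bits
Efficiency η = H/L × 100% = 82.23%


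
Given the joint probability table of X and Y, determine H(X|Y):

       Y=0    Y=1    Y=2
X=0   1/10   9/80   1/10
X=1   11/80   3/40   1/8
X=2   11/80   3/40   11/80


H(X|Y) = Σ_y p(y) H(X|Y=y)
  p(Y=0) = 3/8, H(X|Y=0) = 1.5700
  p(Y=1) = 21/80, H(X|Y=1) = 1.5567
  p(Y=2) = 29/80, H(X|Y=2) = 1.5727
H(X|Y) = 0.3750×1.5700 + 0.2625×1.5567 + 0.3625×1.5727 = 1.5675 bits


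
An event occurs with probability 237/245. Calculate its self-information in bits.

Information content I(x) = -log₂(p(x))
I = -log₂(237/245) = -log₂(0.9673)
I = 0.0479 bits


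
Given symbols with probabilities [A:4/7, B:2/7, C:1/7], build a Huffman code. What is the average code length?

Huffman tree construction:
Combine smallest probabilities repeatedly
Resulting codes:
  A: 1 (length 1)
  B: 01 (length 2)
  C: 00 (length 2)
Average length = Σ p(s) × length(s) = 1.4286 bits


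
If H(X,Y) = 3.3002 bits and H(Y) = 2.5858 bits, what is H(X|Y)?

Chain rule: H(X,Y) = H(X|Y) + H(Y)
H(X|Y) = H(X,Y) - H(Y) = 3.3002 - 2.5858 = 0.7144 bits


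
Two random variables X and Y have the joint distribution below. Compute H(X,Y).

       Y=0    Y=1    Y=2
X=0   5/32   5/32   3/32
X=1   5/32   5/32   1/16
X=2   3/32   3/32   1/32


H(X,Y) = -Σ p(x,y) log₂ p(x,y)
  p(0,0)=5/32: -0.1562 × log₂(0.1562) = 0.4184
  p(0,1)=5/32: -0.1562 × log₂(0.1562) = 0.4184
  p(0,2)=3/32: -0.0938 × log₂(0.0938) = 0.3202
  p(1,0)=5/32: -0.1562 × log₂(0.1562) = 0.4184
  p(1,1)=5/32: -0.1562 × log₂(0.1562) = 0.4184
  p(1,2)=1/16: -0.0625 × log₂(0.0625) = 0.2500
  p(2,0)=3/32: -0.0938 × log₂(0.0938) = 0.3202
  p(2,1)=3/32: -0.0938 × log₂(0.0938) = 0.3202
  p(2,2)=1/32: -0.0312 × log₂(0.0312) = 0.1562
H(X,Y) = 3.0405 bits


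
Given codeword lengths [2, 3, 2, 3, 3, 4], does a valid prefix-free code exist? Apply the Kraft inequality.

Kraft inequality: Σ 2^(-l_i) ≤ 1 for prefix-free code
Calculating: 2^(-2) + 2^(-3) + 2^(-2) + 2^(-3) + 2^(-3) + 2^(-4)
= 0.25 + 0.125 + 0.25 + 0.125 + 0.125 + 0.0625
= 0.9375
Since 0.9375 ≤ 1, prefix-free code exists


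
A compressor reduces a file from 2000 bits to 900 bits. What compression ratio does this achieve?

Compression ratio = Original / Compressed
= 2000 / 900 = 2.22:1


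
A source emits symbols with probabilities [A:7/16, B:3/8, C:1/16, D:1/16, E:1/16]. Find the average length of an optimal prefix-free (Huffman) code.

Huffman tree construction:
Combine smallest probabilities repeatedly
Resulting codes:
  A: 0 (length 1)
  B: 11 (length 2)
  C: 1010 (length 4)
  D: 1011 (length 4)
  E: 100 (length 3)
Average length = Σ p(s) × length(s) = 1.8750 bits


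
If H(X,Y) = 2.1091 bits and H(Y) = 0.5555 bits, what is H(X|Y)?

Chain rule: H(X,Y) = H(X|Y) + H(Y)
H(X|Y) = H(X,Y) - H(Y) = 2.1091 - 0.5555 = 1.5536 bits


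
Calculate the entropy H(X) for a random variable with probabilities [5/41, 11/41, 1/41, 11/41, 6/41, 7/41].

H(X) = -Σ p(x) log₂ p(x)
  -5/41 × log₂(5/41) = 0.3702
  -11/41 × log₂(11/41) = 0.5093
  -1/41 × log₂(1/41) = 0.1307
  -11/41 × log₂(11/41) = 0.5093
  -6/41 × log₂(6/41) = 0.4057
  -7/41 × log₂(7/41) = 0.4354
H(X) = 2.3605 bits
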